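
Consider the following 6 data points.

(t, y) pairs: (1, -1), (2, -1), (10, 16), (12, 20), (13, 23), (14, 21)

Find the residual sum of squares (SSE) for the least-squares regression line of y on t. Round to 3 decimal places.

10.351

n = 6, Σx = 52, Σy = 78, Σxy = 990, Σx² = 614, Σy² = 1628
Sxx = Σx² − (Σx)²/n = 614 − 450.666667 = 163.333333
Sxy = Σxy − (Σx)(Σy)/n = 990 − 676 = 314
Syy = Σy² − (Σy)²/n = 1628 − 1014 = 614
b = Sxy/Sxx = 314/163.333333 = 1.922449
SSE = Syy − b·Sxy = 614 − 1.922449·314 = 10.351020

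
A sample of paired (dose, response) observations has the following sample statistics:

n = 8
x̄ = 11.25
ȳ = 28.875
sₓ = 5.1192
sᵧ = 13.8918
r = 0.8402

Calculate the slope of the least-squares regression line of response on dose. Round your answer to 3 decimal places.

2.280

b = r · sᵧ/sₓ = 0.8402 · 13.8918/5.1192 = 2.280022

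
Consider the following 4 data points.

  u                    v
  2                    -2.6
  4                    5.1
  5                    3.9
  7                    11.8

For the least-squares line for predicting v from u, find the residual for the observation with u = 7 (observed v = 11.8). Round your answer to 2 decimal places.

n = 4, Σx = 18, Σy = 18.2, Σxy = 117.3, Σx² = 94
Sxx = Σx² − (Σx)²/n = 94 − 81 = 13
Sxy = Σxy − (Σx)(Σy)/n = 117.3 − 81.9 = 35.4
b = Sxy/Sxx = 35.4/13 = 2.723077
a = ȳ − b·x̄ = 4.55 − 2.723077·4.5 = -7.703846
ŷ(7) = -7.703846 + 2.723077·7 = 11.357692
residual = y − ŷ = 11.8 − 11.357692 = 0.442308

0.44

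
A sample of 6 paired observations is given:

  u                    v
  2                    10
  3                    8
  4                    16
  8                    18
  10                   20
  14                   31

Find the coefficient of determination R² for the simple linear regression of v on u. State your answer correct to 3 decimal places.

n = 6, Σx = 41, Σy = 103, Σxy = 886, Σx² = 389, Σy² = 2105
Sxx = Σx² − (Σx)²/n = 389 − 280.166667 = 108.833333
Sxy = Σxy − (Σx)(Σy)/n = 886 − 703.833333 = 182.166667
Syy = Σy² − (Σy)²/n = 2105 − 1768.166667 = 336.833333
R² = Sxy²/(Sxx·Syy) = (182.166667)²/(108.833333·336.833333) = 0.905234

0.905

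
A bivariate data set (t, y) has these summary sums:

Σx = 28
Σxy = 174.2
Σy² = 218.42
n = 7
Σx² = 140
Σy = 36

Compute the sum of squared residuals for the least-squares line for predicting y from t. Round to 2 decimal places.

0.70

Sxx = Σx² − (Σx)²/n = 140 − 112 = 28
Sxy = Σxy − (Σx)(Σy)/n = 174.2 − 144 = 30.2
Syy = Σy² − (Σy)²/n = 218.42 − 185.142857 = 33.277143
b = Sxy/Sxx = 30.2/28 = 1.078571
SSE = Syy − b·Sxy = 33.277143 − 1.078571·30.2 = 0.704286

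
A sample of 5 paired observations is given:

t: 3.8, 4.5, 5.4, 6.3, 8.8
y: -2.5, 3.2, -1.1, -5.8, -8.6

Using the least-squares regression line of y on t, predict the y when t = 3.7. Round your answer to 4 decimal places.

0.8635

n = 5, Σx = 28.8, Σy = -14.8, Σxy = -113.26, Σx² = 180.98
Sxx = Σx² − (Σx)²/n = 180.98 − 165.888 = 15.092
Sxy = Σxy − (Σx)(Σy)/n = -113.26 − (-85.248) = -28.012
b = Sxy/Sxx = -28.012/15.092 = -1.856083
a = ȳ − b·x̄ = -2.96 − (-1.856083)·5.76 = 7.731036
ŷ(3.7) = a + b·3.7 = 7.731036 + (-1.856083)·3.7 = 0.863530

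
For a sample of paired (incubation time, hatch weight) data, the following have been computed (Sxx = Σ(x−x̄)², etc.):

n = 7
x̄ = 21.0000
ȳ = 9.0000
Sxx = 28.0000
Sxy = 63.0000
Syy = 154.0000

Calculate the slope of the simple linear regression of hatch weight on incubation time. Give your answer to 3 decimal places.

2.250

b = Sxy/Sxx = 63/28 = 2.25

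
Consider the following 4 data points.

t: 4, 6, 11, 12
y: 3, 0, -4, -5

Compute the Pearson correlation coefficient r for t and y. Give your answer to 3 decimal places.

n = 4, Σx = 33, Σy = -6, Σxy = -92, Σx² = 317, Σy² = 50
Sxx = Σx² − (Σx)²/n = 317 − 272.25 = 44.75
Sxy = Σxy − (Σx)(Σy)/n = -92 − (-49.5) = -42.5
Syy = Σy² − (Σy)²/n = 50 − 9 = 41
r = Sxy/√(Sxx·Syy) = -42.5/√(1834.75) = -42.5/42.833982 = -0.992203

-0.992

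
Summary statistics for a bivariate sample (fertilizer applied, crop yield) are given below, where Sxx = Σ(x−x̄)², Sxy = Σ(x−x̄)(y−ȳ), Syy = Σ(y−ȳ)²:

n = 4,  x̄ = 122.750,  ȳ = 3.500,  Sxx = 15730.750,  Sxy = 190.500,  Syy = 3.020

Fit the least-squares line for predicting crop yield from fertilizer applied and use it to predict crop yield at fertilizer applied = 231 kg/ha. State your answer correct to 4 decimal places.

b = Sxy/Sxx = 190.5/15730.75 = 0.012110
a = ȳ − b·x̄ = 3.5 − 0.012110·122.75 = 2.013493
ŷ(231) = a + b·231 = 2.013493 + 0.012110·231 = 4.810912

4.8109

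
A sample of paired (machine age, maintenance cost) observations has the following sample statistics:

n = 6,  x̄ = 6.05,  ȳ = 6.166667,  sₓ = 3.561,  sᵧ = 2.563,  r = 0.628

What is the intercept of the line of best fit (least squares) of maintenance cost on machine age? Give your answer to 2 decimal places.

3.43

b = r · sᵧ/sₓ = 0.628 · 2.563/3.561 = 0.451998
a = ȳ − b·x̄ = 6.166667 − 0.451998·6.05 = 3.432081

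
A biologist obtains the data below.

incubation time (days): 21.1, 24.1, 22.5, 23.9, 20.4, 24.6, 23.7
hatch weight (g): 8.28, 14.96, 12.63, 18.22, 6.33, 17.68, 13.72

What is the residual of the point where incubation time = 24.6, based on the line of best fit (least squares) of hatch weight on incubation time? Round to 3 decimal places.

0.055

n = 7, Σx = 160.3, Σy = 91.82, Σxy = 2144.101, Σx² = 3686.49
Sxx = Σx² − (Σx)²/n = 3686.49 − 3670.87 = 15.62
Sxy = Σxy − (Σx)(Σy)/n = 2144.101 − 2102.678 = 41.423
b = Sxy/Sxx = 41.423/15.62 = 2.651921
a = ȳ − b·x̄ = 13.117143 − 2.651921·22.9 = -47.611839
ŷ(24.6) = -47.611839 + 2.651921·24.6 = 17.625408
residual = y − ŷ = 17.68 − 17.625408 = 0.054592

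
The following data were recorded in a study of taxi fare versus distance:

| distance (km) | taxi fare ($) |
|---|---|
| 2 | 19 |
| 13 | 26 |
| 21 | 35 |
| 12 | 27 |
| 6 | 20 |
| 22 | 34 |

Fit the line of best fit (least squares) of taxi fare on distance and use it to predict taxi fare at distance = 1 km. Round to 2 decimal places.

n = 6, Σx = 76, Σy = 161, Σxy = 2303, Σx² = 1278
Sxx = Σx² − (Σx)²/n = 1278 − 962.666667 = 315.333333
Sxy = Σxy − (Σx)(Σy)/n = 2303 − 2039.333333 = 263.666667
b = Sxy/Sxx = 263.666667/315.333333 = 0.836152
a = ȳ − b·x̄ = 26.833333 − 0.836152·12.666667 = 16.242072
ŷ(1) = a + b·1 = 16.242072 + 0.836152·1 = 17.078224

17.08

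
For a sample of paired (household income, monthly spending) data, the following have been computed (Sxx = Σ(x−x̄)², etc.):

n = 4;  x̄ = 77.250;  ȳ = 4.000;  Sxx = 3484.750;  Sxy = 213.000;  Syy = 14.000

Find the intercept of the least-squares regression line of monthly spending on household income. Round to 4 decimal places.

-0.7218

b = Sxy/Sxx = 213/3484.75 = 0.061123
a = ȳ − b·x̄ = 4 − 0.061123·77.25 = -0.721788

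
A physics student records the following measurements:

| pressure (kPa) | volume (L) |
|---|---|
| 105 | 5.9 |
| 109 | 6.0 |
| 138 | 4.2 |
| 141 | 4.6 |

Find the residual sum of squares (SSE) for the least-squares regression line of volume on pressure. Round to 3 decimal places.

0.188

n = 4, Σx = 493, Σy = 20.7, Σxy = 2501.7, Σx² = 61831, Σy² = 109.61
Sxx = Σx² − (Σx)²/n = 61831 − 60762.25 = 1068.75
Sxy = Σxy − (Σx)(Σy)/n = 2501.7 − 2551.275 = -49.575
Syy = Σy² − (Σy)²/n = 109.61 − 107.1225 = 2.4875
b = Sxy/Sxx = -49.575/1068.75 = -0.046386
SSE = Syy − b·Sxy = 2.4875 − (-0.046386)·(-49.575) = 0.187916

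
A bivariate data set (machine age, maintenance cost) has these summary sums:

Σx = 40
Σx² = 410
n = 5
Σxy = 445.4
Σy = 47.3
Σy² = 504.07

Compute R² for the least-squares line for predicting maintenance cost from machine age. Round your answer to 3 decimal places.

0.881

Sxx = Σx² − (Σx)²/n = 410 − 320 = 90
Sxy = Σxy − (Σx)(Σy)/n = 445.4 − 378.4 = 67
Syy = Σy² − (Σy)²/n = 504.07 − 447.458 = 56.612
R² = Sxy²/(Sxx·Syy) = (67)²/(90·56.612) = 0.881046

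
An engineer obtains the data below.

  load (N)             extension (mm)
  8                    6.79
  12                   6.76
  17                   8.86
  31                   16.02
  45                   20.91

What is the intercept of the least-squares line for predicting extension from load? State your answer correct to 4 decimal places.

n = 5, Σx = 113, Σy = 59.34, Σxy = 1723.63, Σx² = 3483
Sxx = Σx² − (Σx)²/n = 3483 − 2553.8 = 929.2
Sxy = Σxy − (Σx)(Σy)/n = 1723.63 − 1341.084 = 382.546
b = Sxy/Sxx = 382.546/929.2 = 0.411694
a = ȳ − b·x̄ = 11.868 − 0.411694·22.6 = 2.563717

2.5637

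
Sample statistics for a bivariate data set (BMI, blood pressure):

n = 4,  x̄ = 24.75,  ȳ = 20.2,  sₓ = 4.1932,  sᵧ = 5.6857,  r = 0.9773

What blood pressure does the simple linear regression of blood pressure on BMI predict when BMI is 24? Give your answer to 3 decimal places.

b = r · sᵧ/sₓ = 0.9773 · 5.6857/4.1932 = 1.325154
a = ȳ − b·x̄ = 20.2 − 1.325154·24.75 = -12.597555
ŷ(24) = a + b·24 = -12.597555 + 1.325154·24 = 19.206135

19.206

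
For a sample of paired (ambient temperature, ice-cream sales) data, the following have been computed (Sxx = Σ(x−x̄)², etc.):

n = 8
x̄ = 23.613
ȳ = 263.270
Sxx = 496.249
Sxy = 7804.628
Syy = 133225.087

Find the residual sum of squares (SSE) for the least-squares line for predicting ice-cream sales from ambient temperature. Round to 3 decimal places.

b = Sxy/Sxx = 7804.628/496.249 = 15.727242
SSE = Syy − b·Sxy = 133225.087 − 15.727242·7804.628 = 10479.815537

10479.816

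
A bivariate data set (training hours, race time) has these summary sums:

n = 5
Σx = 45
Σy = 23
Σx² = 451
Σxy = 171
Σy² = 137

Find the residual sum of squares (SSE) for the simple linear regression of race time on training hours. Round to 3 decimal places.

Sxx = Σx² − (Σx)²/n = 451 − 405 = 46
Sxy = Σxy − (Σx)(Σy)/n = 171 − 207 = -36
Syy = Σy² − (Σy)²/n = 137 − 105.8 = 31.2
b = Sxy/Sxx = -36/46 = -0.782609
SSE = Syy − b·Sxy = 31.2 − (-0.782609)·(-36) = 3.026087

3.026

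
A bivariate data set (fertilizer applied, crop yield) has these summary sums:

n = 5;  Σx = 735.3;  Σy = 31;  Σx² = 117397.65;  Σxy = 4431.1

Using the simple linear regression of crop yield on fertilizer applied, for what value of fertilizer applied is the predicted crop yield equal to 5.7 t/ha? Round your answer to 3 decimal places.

Sxx = Σx² − (Σx)²/n = 117397.65 − 108133.218 = 9264.432
Sxy = Σxy − (Σx)(Σy)/n = 4431.1 − 4558.86 = -127.76
b = Sxy/Sxx = -127.76/9264.432 = -0.013790
a = ȳ − b·x̄ = 6.2 − (-0.013790)·147.06 = 8.228013
Set a + b·x = 5.7: x = (5.7 − 8.228013) / (-0.013790) = 183.317170

183.317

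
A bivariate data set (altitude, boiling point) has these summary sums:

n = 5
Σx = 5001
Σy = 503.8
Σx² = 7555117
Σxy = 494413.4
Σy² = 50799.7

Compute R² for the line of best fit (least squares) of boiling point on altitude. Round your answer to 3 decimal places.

Sxx = Σx² − (Σx)²/n = 7555117 − 5002000.2 = 2553116.8
Sxy = Σxy − (Σx)(Σy)/n = 494413.4 − 503900.76 = -9487.36
Syy = Σy² − (Σy)²/n = 50799.7 − 50762.888 = 36.812
R² = Sxy²/(Sxx·Syy) = (-9487.36)²/(2553116.8·36.812) = 0.957703

0.958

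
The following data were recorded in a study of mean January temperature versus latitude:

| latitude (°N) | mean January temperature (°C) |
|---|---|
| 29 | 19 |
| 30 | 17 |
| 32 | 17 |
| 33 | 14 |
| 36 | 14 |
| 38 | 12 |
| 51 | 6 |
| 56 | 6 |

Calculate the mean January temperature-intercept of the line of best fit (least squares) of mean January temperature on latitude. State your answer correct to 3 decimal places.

31.248

n = 8, Σx = 305, Σy = 105, Σxy = 3669, Σx² = 12331
Sxx = Σx² − (Σx)²/n = 12331 − 11628.125 = 702.875
Sxy = Σxy − (Σx)(Σy)/n = 3669 − 4003.125 = -334.125
b = Sxy/Sxx = -334.125/702.875 = -0.475369
a = ȳ − b·x̄ = 13.125 − (-0.475369)·38.125 = 31.248444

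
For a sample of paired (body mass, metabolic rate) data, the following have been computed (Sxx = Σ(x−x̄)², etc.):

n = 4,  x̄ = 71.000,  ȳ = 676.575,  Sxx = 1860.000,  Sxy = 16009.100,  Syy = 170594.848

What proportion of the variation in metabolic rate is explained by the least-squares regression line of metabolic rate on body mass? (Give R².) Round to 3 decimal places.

0.808

R² = Sxy²/(Sxx·Syy) = (16009.1)²/(1860·170594.848) = 0.807709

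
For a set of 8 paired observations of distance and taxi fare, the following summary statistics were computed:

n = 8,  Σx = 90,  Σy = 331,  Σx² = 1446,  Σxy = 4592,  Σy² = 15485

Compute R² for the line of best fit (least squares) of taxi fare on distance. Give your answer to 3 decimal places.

0.972

Sxx = Σx² − (Σx)²/n = 1446 − 1012.5 = 433.5
Sxy = Σxy − (Σx)(Σy)/n = 4592 − 3723.75 = 868.25
Syy = Σy² − (Σy)²/n = 15485 − 13695.125 = 1789.875
R² = Sxy²/(Sxx·Syy) = (868.25)²/(433.5·1789.875) = 0.971578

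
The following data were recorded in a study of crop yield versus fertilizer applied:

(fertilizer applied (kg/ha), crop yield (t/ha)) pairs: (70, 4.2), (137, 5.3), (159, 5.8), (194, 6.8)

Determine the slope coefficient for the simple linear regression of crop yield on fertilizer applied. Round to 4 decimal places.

0.0205

n = 4, Σx = 560, Σy = 22.1, Σxy = 3261.5, Σx² = 86586
Sxx = Σx² − (Σx)²/n = 86586 − 78400 = 8186
Sxy = Σxy − (Σx)(Σy)/n = 3261.5 − 3094 = 167.5
b = Sxy/Sxx = 167.5/8186 = 0.020462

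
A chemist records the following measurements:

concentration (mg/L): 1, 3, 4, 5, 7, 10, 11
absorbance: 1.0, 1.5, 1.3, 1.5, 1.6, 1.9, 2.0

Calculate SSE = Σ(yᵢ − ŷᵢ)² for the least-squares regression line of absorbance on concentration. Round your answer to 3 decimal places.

0.066

n = 7, Σx = 41, Σy = 10.8, Σxy = 70.4, Σx² = 321, Σy² = 17.36
Sxx = Σx² − (Σx)²/n = 321 − 240.142857 = 80.857143
Sxy = Σxy − (Σx)(Σy)/n = 70.4 − 63.257143 = 7.142857
Syy = Σy² − (Σy)²/n = 17.36 − 16.662857 = 0.697143
b = Sxy/Sxx = 7.142857/80.857143 = 0.088339
SSE = Syy − b·Sxy = 0.697143 − 0.088339·7.142857 = 0.066148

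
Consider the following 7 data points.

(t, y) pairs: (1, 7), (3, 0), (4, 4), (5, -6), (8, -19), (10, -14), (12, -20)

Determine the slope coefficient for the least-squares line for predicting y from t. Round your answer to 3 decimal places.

-2.574

n = 7, Σx = 43, Σy = -48, Σxy = -539, Σx² = 359
Sxx = Σx² − (Σx)²/n = 359 − 264.142857 = 94.857143
Sxy = Σxy − (Σx)(Σy)/n = -539 − (-294.857143) = -244.142857
b = Sxy/Sxx = -244.142857/94.857143 = -2.573795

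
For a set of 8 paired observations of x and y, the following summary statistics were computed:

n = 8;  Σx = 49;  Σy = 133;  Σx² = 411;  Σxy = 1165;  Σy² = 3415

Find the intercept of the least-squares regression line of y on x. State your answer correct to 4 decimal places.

Sxx = Σx² − (Σx)²/n = 411 − 300.125 = 110.875
Sxy = Σxy − (Σx)(Σy)/n = 1165 − 814.625 = 350.375
b = Sxy/Sxx = 350.375/110.875 = 3.160090
a = ȳ − b·x̄ = 16.625 − 3.160090·6.125 = -2.730552

-2.7306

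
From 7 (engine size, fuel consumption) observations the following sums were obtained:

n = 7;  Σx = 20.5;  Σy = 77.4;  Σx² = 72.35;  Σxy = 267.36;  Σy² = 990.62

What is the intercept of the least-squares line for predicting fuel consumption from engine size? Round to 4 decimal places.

Sxx = Σx² − (Σx)²/n = 72.35 − 60.035714 = 12.314286
Sxy = Σxy − (Σx)(Σy)/n = 267.36 − 226.671429 = 40.688571
b = Sxy/Sxx = 40.688571/12.314286 = 3.304176
a = ȳ − b·x̄ = 11.057143 − 3.304176·2.928571 = 1.380626

1.3806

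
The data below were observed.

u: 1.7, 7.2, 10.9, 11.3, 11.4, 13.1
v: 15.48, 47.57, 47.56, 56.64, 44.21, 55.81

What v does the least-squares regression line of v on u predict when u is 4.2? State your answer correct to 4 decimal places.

28.0178

n = 6, Σx = 55.6, Σy = 267.27, Σxy = 2762.361, Σx² = 602.8
Sxx = Σx² − (Σx)²/n = 602.8 − 515.226667 = 87.573333
Sxy = Σxy − (Σx)(Σy)/n = 2762.361 − 2476.702 = 285.659
b = Sxy/Sxx = 285.659/87.573333 = 3.261940
a = ȳ − b·x̄ = 44.545 − 3.261940·9.266667 = 14.317685
ŷ(4.2) = a + b·4.2 = 14.317685 + 3.261940·4.2 = 28.017835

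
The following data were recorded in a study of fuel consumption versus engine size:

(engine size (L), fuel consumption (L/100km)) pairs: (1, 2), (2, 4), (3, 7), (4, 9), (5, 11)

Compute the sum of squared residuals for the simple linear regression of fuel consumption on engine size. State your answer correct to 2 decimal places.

n = 5, Σx = 15, Σy = 33, Σxy = 122, Σx² = 55, Σy² = 271
Sxx = Σx² − (Σx)²/n = 55 − 45 = 10
Sxy = Σxy − (Σx)(Σy)/n = 122 − 99 = 23
Syy = Σy² − (Σy)²/n = 271 − 217.8 = 53.2
b = Sxy/Sxx = 23/10 = 2.3
SSE = Syy − b·Sxy = 53.2 − 2.3·23 = 0.3

0.30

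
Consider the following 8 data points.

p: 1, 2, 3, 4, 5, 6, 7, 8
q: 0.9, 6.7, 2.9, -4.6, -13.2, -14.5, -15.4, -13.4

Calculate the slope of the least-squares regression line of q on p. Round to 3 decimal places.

-3.231

n = 8, Σx = 36, Σy = -50.6, Σxy = -363.4, Σx² = 204
Sxx = Σx² − (Σx)²/n = 204 − 162 = 42
Sxy = Σxy − (Σx)(Σy)/n = -363.4 − (-227.7) = -135.7
b = Sxy/Sxx = -135.7/42 = -3.230952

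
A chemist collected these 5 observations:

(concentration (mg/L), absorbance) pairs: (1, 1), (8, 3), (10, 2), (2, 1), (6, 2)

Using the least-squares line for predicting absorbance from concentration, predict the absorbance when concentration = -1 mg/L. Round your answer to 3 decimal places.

0.676

n = 5, Σx = 27, Σy = 9, Σxy = 59, Σx² = 205
Sxx = Σx² − (Σx)²/n = 205 − 145.8 = 59.2
Sxy = Σxy − (Σx)(Σy)/n = 59 − 48.6 = 10.4
b = Sxy/Sxx = 10.4/59.2 = 0.175676
a = ȳ − b·x̄ = 1.8 − 0.175676·5.4 = 0.851351
ŷ(-1) = a + b·-1 = 0.851351 + 0.175676·(-1) = 0.675676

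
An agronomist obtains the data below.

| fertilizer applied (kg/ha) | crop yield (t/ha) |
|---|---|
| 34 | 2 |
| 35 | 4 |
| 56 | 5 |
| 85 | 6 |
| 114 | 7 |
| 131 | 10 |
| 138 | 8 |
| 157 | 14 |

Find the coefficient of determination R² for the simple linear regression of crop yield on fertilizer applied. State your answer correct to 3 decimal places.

n = 8, Σx = 750, Σy = 56, Σxy = 6408, Σx² = 86592, Σy² = 490
Sxx = Σx² − (Σx)²/n = 86592 − 70312.5 = 16279.5
Sxy = Σxy − (Σx)(Σy)/n = 6408 − 5250 = 1158
Syy = Σy² − (Σy)²/n = 490 − 392 = 98
R² = Sxy²/(Sxx·Syy) = (1158)²/(16279.5·98) = 0.840524

0.841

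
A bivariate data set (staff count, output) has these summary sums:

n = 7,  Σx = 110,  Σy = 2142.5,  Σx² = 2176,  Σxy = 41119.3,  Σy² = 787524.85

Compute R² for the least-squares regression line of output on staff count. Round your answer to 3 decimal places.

Sxx = Σx² − (Σx)²/n = 2176 − 1728.571429 = 447.428571
Sxy = Σxy − (Σx)(Σy)/n = 41119.3 − 33667.857143 = 7451.442857
Syy = Σy² − (Σy)²/n = 787524.85 − 655758.035714 = 131766.814286
R² = Sxy²/(Sxx·Syy) = (7451.442857)²/(447.428571·131766.814286) = 0.941783

0.942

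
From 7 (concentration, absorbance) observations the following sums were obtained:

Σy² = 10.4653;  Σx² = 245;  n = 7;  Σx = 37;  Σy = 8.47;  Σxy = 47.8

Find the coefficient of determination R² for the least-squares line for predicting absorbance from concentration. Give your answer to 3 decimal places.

0.858

Sxx = Σx² − (Σx)²/n = 245 − 195.571429 = 49.428571
Sxy = Σxy − (Σx)(Σy)/n = 47.8 − 44.77 = 3.03
Syy = Σy² − (Σy)²/n = 10.4653 − 10.2487 = 0.2166
R² = Sxy²/(Sxx·Syy) = (3.03)²/(49.428571·0.2166) = 0.857529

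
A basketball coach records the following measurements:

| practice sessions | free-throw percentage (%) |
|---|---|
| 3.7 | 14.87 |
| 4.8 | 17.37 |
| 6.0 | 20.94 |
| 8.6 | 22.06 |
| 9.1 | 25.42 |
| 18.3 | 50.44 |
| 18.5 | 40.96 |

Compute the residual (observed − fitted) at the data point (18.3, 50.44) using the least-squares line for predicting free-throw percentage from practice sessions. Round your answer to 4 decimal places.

n = 7, Σx = 69, Σy = 192.06, Σxy = 2365.885, Σx² = 906.64
Sxx = Σx² − (Σx)²/n = 906.64 − 680.142857 = 226.497143
Sxy = Σxy − (Σx)(Σy)/n = 2365.885 − 1893.162857 = 472.722143
b = Sxy/Sxx = 472.722143/226.497143 = 2.087100
a = ȳ − b·x̄ = 27.437143 − 2.087100·9.857143 = 6.864302
ŷ(18.3) = 6.864302 + 2.087100·18.3 = 45.058228
residual = y − ŷ = 50.44 − 45.058228 = 5.381772

5.3818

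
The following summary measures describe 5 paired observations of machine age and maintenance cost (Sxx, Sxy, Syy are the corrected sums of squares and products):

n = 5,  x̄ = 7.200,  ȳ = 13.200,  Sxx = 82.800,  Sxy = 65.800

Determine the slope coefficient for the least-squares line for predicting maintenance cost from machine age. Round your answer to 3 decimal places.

0.795

b = Sxy/Sxx = 65.8/82.8 = 0.794686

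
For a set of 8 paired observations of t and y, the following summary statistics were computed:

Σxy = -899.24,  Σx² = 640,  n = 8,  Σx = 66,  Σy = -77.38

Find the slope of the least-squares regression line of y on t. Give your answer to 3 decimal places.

-2.731

Sxx = Σx² − (Σx)²/n = 640 − 544.5 = 95.5
Sxy = Σxy − (Σx)(Σy)/n = -899.24 − (-638.385) = -260.855
b = Sxy/Sxx = -260.855/95.5 = -2.731466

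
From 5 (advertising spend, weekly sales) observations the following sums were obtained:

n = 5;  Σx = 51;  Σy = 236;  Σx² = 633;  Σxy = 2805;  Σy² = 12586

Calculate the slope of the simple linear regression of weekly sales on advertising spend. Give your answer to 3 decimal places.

Sxx = Σx² − (Σx)²/n = 633 − 520.2 = 112.8
Sxy = Σxy − (Σx)(Σy)/n = 2805 − 2407.2 = 397.8
b = Sxy/Sxx = 397.8/112.8 = 3.526596

3.527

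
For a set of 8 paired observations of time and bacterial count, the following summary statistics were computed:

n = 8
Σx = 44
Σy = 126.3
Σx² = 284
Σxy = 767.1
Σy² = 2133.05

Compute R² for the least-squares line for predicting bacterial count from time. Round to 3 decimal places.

0.899

Sxx = Σx² − (Σx)²/n = 284 − 242 = 42
Sxy = Σxy − (Σx)(Σy)/n = 767.1 − 694.65 = 72.45
Syy = Σy² − (Σy)²/n = 2133.05 − 1993.96125 = 139.08875
R² = Sxy²/(Sxx·Syy) = (72.45)²/(42·139.08875) = 0.898536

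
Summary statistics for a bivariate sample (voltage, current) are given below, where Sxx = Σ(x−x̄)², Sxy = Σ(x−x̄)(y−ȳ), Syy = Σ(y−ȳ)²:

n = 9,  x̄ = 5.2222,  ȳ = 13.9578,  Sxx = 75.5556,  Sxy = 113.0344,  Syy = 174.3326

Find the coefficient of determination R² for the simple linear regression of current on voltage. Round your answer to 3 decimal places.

0.970

R² = Sxy²/(Sxx·Syy) = (113.0344)²/(75.5556·174.3326) = 0.970010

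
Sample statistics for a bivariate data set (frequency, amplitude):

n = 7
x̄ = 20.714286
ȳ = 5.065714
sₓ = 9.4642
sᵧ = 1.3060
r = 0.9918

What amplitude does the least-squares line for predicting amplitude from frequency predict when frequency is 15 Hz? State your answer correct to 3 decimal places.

b = r · sᵧ/sₓ = 0.9918 · 1.306/9.4642 = 0.136862
a = ȳ − b·x̄ = 5.065714 − 0.136862·20.714286 = 2.230712
ŷ(15) = a + b·15 = 2.230712 + 0.136862·15 = 4.283645

4.284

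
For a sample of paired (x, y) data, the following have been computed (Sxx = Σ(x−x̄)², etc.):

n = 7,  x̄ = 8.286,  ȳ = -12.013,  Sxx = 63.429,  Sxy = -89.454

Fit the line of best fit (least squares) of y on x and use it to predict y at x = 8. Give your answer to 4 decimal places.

b = Sxy/Sxx = -89.454/63.429 = -1.410301
a = ȳ − b·x̄ = -12.013 − (-1.410301)·8.286 = -0.327244
ŷ(8) = a + b·8 = -0.327244 + (-1.410301)·8 = -11.609654

-11.6097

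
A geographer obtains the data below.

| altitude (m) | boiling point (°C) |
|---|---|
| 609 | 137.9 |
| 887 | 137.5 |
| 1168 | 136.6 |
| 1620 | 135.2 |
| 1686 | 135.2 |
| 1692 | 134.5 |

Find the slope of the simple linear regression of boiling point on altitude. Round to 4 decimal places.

n = 6, Σx = 7662, Σy = 816.9, Σxy = 1040037.6, Σx² = 10851734
Sxx = Σx² − (Σx)²/n = 10851734 − 9784374 = 1067360
Sxy = Σxy − (Σx)(Σy)/n = 1040037.6 − 1043181.3 = -3143.7
b = Sxy/Sxx = -3143.7/1067360 = -0.002945

-0.0029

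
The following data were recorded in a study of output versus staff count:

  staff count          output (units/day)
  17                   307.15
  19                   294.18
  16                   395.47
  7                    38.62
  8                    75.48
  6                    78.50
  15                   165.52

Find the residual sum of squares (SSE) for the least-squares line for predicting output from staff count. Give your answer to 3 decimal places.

n = 7, Σx = 88, Σy = 1354.92, Σxy = 20966.47, Σx² = 1280, Σy² = 378027.371
Sxx = Σx² − (Σx)²/n = 1280 − 1106.285714 = 173.714286
Sxy = Σxy − (Σx)(Σy)/n = 20966.47 − 17033.28 = 3933.19
Syy = Σy² − (Σy)²/n = 378027.371 − 262258.3152 = 115769.0558
b = Sxy/Sxx = 3933.19/173.714286 = 22.641719
SSE = Syy − b·Sxy = 115769.0558 − 22.641719·3933.19 = 26714.874030

26714.874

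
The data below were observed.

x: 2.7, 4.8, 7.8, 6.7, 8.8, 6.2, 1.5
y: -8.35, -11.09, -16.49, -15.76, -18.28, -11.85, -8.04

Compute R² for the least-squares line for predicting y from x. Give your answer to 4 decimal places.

0.9224

n = 7, Σx = 38.5, Σy = -89.86, Σxy = -556.385, Σx² = 254.19, Σy² = 1252.2308
Sxx = Σx² − (Σx)²/n = 254.19 − 211.75 = 42.44
Sxy = Σxy − (Σx)(Σy)/n = -556.385 − (-494.23) = -62.155
Syy = Σy² − (Σy)²/n = 1252.2308 − 1153.545657 = 98.685143
R² = Sxy²/(Sxx·Syy) = (-62.155)²/(42.44·98.685143) = 0.922412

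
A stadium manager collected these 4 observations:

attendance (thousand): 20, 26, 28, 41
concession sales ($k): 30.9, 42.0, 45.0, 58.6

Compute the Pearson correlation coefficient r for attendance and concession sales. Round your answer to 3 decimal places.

0.986

n = 4, Σx = 115, Σy = 176.5, Σxy = 5372.6, Σx² = 3541, Σy² = 8177.77
Sxx = Σx² − (Σx)²/n = 3541 − 3306.25 = 234.75
Sxy = Σxy − (Σx)(Σy)/n = 5372.6 − 5074.375 = 298.225
Syy = Σy² − (Σy)²/n = 8177.77 − 7788.0625 = 389.7075
r = Sxy/√(Sxx·Syy) = 298.225/√(91483.835625) = 298.225/302.462949 = 0.985989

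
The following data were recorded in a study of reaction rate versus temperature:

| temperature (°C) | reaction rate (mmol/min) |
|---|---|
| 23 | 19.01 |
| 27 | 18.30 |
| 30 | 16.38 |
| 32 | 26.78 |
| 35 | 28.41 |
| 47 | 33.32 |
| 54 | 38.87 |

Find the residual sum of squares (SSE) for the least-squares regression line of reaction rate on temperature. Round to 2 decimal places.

57.99

n = 7, Σx = 248, Σy = 181.07, Σxy = 6939.06, Σx² = 9532, Σy² = 5109.9703
Sxx = Σx² − (Σx)²/n = 9532 − 8786.285714 = 745.714286
Sxy = Σxy − (Σx)(Σy)/n = 6939.06 − 6415.051429 = 524.008571
Syy = Σy² − (Σy)²/n = 5109.9703 − 4683.763557 = 426.206743
b = Sxy/Sxx = 524.008571/745.714286 = 0.702693
SSE = Syy − b·Sxy = 426.206743 − 0.702693·524.008571 = 57.989333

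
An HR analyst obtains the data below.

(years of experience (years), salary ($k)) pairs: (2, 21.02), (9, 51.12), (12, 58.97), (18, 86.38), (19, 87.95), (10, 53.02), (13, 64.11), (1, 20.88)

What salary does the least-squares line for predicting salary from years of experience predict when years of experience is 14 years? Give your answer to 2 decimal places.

n = 8, Σx = 84, Σy = 443.45, Σxy = 5820.16, Σx² = 1184
Sxx = Σx² − (Σx)²/n = 1184 − 882 = 302
Sxy = Σxy − (Σx)(Σy)/n = 5820.16 − 4656.225 = 1163.935
b = Sxy/Sxx = 1163.935/302 = 3.854089
a = ȳ − b·x̄ = 55.43125 − 3.854089·10.5 = 14.963311
ŷ(14) = a + b·14 = 14.963311 + 3.854089·14 = 68.920563

68.92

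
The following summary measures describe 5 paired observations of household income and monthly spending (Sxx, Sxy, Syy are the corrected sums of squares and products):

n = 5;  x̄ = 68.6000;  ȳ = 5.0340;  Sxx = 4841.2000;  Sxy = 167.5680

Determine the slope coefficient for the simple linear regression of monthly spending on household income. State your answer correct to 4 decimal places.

0.0346

b = Sxy/Sxx = 167.568/4841.2 = 0.034613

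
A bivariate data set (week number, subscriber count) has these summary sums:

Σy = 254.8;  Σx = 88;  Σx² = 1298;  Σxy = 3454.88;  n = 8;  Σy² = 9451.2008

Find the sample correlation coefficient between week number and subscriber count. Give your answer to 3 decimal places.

Sxx = Σx² − (Σx)²/n = 1298 − 968 = 330
Sxy = Σxy − (Σx)(Σy)/n = 3454.88 − 2802.8 = 652.08
Syy = Σy² − (Σy)²/n = 9451.2008 − 8115.38 = 1335.8208
r = Sxy/√(Sxx·Syy) = 652.08/√(440820.864) = 652.08/663.943419 = 0.982132

0.982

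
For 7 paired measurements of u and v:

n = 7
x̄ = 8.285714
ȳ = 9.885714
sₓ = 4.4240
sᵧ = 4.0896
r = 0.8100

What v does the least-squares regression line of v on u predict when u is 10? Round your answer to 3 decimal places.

11.169

b = r · sᵧ/sₓ = 0.81 · 4.0896/4.424 = 0.748774
a = ȳ − b·x̄ = 9.885714 − 0.748774·8.285714 = 3.681587
ŷ(10) = a + b·10 = 3.681587 + 0.748774·10 = 11.169327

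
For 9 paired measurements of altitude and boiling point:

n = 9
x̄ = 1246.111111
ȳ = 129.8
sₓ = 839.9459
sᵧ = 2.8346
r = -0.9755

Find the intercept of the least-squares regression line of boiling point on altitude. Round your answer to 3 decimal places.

b = r · sᵧ/sₓ = -0.9755 · 2.8346/839.9459 = -0.003292
a = ȳ − b·x̄ = 129.8 − (-0.003292)·1246.111111 = 133.902273

133.902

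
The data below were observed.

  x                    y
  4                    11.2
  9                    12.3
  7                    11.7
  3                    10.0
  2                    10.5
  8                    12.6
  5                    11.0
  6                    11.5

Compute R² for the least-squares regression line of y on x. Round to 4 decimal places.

n = 8, Σx = 44, Σy = 90.8, Σxy = 513.2, Σx² = 284, Σy² = 1035.88
Sxx = Σx² − (Σx)²/n = 284 − 242 = 42
Sxy = Σxy − (Σx)(Σy)/n = 513.2 − 499.4 = 13.8
Syy = Σy² − (Σy)²/n = 1035.88 − 1030.58 = 5.3
R² = Sxy²/(Sxx·Syy) = (13.8)²/(42·5.3) = 0.855526

0.8555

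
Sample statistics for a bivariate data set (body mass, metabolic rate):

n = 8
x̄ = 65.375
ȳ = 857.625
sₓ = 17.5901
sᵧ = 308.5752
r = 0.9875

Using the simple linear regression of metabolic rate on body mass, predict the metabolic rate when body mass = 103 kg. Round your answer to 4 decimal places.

1509.4129

b = r · sᵧ/sₓ = 0.9875 · 308.5752/17.5901 = 17.323268
a = ȳ − b·x̄ = 857.625 − 17.323268·65.375 = -274.883622
ŷ(103) = a + b·103 = -274.883622 + 17.323268·103 = 1509.412945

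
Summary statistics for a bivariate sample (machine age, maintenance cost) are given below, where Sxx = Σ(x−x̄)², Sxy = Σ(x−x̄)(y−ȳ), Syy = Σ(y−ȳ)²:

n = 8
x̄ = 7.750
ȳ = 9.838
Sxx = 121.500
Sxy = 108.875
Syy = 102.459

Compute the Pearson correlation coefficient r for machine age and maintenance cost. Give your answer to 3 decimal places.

0.976

r = Sxy/√(Sxx·Syy) = 108.875/√(12448.7685) = 108.875/111.574049 = 0.975809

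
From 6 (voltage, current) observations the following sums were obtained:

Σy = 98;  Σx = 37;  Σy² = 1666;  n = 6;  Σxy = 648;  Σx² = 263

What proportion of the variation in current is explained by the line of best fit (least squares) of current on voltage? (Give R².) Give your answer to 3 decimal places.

0.838

Sxx = Σx² − (Σx)²/n = 263 − 228.166667 = 34.833333
Sxy = Σxy − (Σx)(Σy)/n = 648 − 604.333333 = 43.666667
Syy = Σy² − (Σy)²/n = 1666 − 1600.666667 = 65.333333
R² = Sxy²/(Sxx·Syy) = (43.666667)²/(34.833333·65.333333) = 0.837858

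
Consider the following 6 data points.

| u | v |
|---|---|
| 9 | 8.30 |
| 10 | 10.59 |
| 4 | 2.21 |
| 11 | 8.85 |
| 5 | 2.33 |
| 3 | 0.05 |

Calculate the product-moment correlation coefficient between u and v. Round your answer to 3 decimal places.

n = 6, Σx = 42, Σy = 32.33, Σxy = 298.59, Σx² = 352, Σy² = 269.6761
Sxx = Σx² − (Σx)²/n = 352 − 294 = 58
Sxy = Σxy − (Σx)(Σy)/n = 298.59 − 226.31 = 72.28
Syy = Σy² − (Σy)²/n = 269.6761 − 174.204817 = 95.471283
r = Sxy/√(Sxx·Syy) = 72.28/√(5537.334433) = 72.28/74.413268 = 0.971332

0.971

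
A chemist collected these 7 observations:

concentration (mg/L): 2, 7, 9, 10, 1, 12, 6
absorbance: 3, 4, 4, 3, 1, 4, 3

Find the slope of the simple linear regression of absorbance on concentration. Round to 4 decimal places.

0.1940

n = 7, Σx = 47, Σy = 22, Σxy = 167, Σx² = 415
Sxx = Σx² − (Σx)²/n = 415 − 315.571429 = 99.428571
Sxy = Σxy − (Σx)(Σy)/n = 167 − 147.714286 = 19.285714
b = Sxy/Sxx = 19.285714/99.428571 = 0.193966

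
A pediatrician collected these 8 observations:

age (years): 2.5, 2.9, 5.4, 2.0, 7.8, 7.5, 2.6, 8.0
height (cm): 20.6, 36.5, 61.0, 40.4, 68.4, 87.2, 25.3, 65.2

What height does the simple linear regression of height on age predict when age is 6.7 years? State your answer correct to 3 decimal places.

65.380

n = 8, Σx = 38.7, Σy = 404.6, Σxy = 2342.45, Σx² = 235.67
Sxx = Σx² − (Σx)²/n = 235.67 − 187.21125 = 48.45875
Sxy = Σxy − (Σx)(Σy)/n = 2342.45 − 1957.2525 = 385.1975
b = Sxy/Sxx = 385.1975/48.45875 = 7.948977
a = ȳ − b·x̄ = 50.575 − 7.948977·4.8375 = 12.121823
ŷ(6.7) = a + b·6.7 = 12.121823 + 7.948977·6.7 = 65.379970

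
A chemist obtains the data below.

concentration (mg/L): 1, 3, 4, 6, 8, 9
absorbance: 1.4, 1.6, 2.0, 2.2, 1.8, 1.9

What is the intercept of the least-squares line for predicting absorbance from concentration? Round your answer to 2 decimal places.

n = 6, Σx = 31, Σy = 10.9, Σxy = 58.9, Σx² = 207
Sxx = Σx² − (Σx)²/n = 207 − 160.166667 = 46.833333
Sxy = Σxy − (Σx)(Σy)/n = 58.9 − 56.316667 = 2.583333
b = Sxy/Sxx = 2.583333/46.833333 = 0.055160
a = ȳ − b·x̄ = 1.816667 − 0.055160·5.166667 = 1.531673

1.53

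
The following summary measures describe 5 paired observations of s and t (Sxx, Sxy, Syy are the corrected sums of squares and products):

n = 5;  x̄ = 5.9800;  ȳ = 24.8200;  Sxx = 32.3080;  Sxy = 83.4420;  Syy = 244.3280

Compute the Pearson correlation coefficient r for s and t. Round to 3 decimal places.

r = Sxy/√(Sxx·Syy) = 83.442/√(7893.749024) = 83.442/88.846773 = 0.939167

0.939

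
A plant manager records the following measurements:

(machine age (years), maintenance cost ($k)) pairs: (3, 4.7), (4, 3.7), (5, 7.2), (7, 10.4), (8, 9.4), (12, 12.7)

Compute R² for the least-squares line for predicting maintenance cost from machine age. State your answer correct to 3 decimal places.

0.866

n = 6, Σx = 39, Σy = 48.1, Σxy = 365.3, Σx² = 307, Σy² = 445.43
Sxx = Σx² − (Σx)²/n = 307 − 253.5 = 53.5
Sxy = Σxy − (Σx)(Σy)/n = 365.3 − 312.65 = 52.65
Syy = Σy² − (Σy)²/n = 445.43 − 385.601667 = 59.828333
R² = Sxy²/(Sxx·Syy) = (52.65)²/(53.5·59.828333) = 0.866036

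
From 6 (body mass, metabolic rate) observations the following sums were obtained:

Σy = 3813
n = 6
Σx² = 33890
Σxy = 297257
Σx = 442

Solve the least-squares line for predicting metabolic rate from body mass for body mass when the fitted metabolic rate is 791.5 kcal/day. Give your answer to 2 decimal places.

86.34

Sxx = Σx² − (Σx)²/n = 33890 − 32560.666667 = 1329.333333
Sxy = Σxy − (Σx)(Σy)/n = 297257 − 280891 = 16366
b = Sxy/Sxx = 16366/1329.333333 = 12.311434
a = ȳ − b·x̄ = 635.5 − 12.311434·73.666667 = -271.442327
Set a + b·x = 791.5: x = (791.5 − (-271.442327)) / 12.311434 = 86.337814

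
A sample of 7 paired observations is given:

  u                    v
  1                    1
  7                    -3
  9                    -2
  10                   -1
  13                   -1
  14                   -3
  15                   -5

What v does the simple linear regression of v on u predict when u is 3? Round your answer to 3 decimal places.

-0.053

n = 7, Σx = 69, Σy = -14, Σxy = -178, Σx² = 821
Sxx = Σx² − (Σx)²/n = 821 − 680.142857 = 140.857143
Sxy = Σxy − (Σx)(Σy)/n = -178 − (-138) = -40
b = Sxy/Sxx = -40/140.857143 = -0.283976
a = ȳ − b·x̄ = -2 − (-0.283976)·9.857143 = 0.799189
ŷ(3) = a + b·3 = 0.799189 + (-0.283976)·3 = -0.052738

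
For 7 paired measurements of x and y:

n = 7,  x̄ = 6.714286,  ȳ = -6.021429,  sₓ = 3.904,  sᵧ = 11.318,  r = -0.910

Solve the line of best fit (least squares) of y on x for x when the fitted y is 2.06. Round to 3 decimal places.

3.651

b = r · sᵧ/sₓ = -0.91 · 11.318/3.904 = -2.638161
a = ȳ − b·x̄ = -6.021429 − (-2.638161)·6.714286 = 11.691938
Set a + b·x = 2.06: x = (2.06 − 11.691938) / (-2.638161) = 3.651005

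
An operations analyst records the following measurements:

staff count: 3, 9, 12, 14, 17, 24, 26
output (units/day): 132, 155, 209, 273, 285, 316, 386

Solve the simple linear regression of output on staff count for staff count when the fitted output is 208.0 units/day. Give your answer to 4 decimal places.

n = 7, Σx = 105, Σy = 1756, Σxy = 30586, Σx² = 1971
Sxx = Σx² − (Σx)²/n = 1971 − 1575 = 396
Sxy = Σxy − (Σx)(Σy)/n = 30586 − 26340 = 4246
b = Sxy/Sxx = 4246/396 = 10.722222
a = ȳ − b·x̄ = 250.857143 − 10.722222·15 = 90.023810
Set a + b·x = 208.0: x = (208.0 − 90.023810) / 10.722222 = 11.002961

11.0030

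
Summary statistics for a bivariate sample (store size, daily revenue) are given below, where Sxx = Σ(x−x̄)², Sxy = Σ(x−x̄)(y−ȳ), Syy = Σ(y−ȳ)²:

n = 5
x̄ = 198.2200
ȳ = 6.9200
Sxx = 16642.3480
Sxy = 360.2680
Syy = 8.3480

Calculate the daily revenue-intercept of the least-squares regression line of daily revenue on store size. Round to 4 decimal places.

2.6290

b = Sxy/Sxx = 360.268/16642.348 = 0.021648
a = ȳ − b·x̄ = 6.92 − 0.021648·198.22 = 2.629000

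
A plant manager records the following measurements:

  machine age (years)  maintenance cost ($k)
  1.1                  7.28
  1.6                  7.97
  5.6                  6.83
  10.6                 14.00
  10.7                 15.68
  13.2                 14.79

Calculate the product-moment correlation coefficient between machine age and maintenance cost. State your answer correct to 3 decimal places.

0.904

n = 6, Σx = 42.8, Σy = 66.55, Σxy = 570.412, Σx² = 436.22, Σy² = 823.7747
Sxx = Σx² − (Σx)²/n = 436.22 − 305.306667 = 130.913333
Sxy = Σxy − (Σx)(Σy)/n = 570.412 − 474.723333 = 95.688667
Syy = Σy² − (Σy)²/n = 823.7747 − 738.150417 = 85.624283
r = Sxy/√(Sxx·Syy) = 95.688667/√(11209.360345) = 95.688667/105.874267 = 0.903795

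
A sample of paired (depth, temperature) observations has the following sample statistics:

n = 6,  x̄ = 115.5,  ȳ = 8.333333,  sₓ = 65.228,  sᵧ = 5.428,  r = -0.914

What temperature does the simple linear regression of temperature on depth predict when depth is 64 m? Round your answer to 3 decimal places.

b = r · sᵧ/sₓ = -0.914 · 5.428/65.228 = -0.076059
a = ȳ − b·x̄ = 8.333333 − (-0.076059)·115.5 = 17.118175
ŷ(64) = a + b·64 = 17.118175 + (-0.076059)·64 = 12.250384

12.250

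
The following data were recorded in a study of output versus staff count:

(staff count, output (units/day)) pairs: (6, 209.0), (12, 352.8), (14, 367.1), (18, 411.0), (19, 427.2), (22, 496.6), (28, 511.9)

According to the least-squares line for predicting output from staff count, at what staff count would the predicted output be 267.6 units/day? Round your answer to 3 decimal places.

7.641

n = 7, Σx = 119, Σy = 2775.6, Σxy = 51400.2, Σx² = 2329
Sxx = Σx² − (Σx)²/n = 2329 − 2023 = 306
Sxy = Σxy − (Σx)(Σy)/n = 51400.2 − 47185.2 = 4215
b = Sxy/Sxx = 4215/306 = 13.774510
a = ȳ − b·x̄ = 396.514286 − 13.774510·17 = 162.347619
Set a + b·x = 267.6: x = (267.6 − 162.347619) / 13.774510 = 7.641098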